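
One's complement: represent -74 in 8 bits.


Original: 01001010
Invert all bits:
  bit 0: 0 → 1
  bit 1: 1 → 0
  bit 2: 0 → 1
  bit 3: 0 → 1
  bit 4: 1 → 0
  bit 5: 0 → 1
  bit 6: 1 → 0
  bit 7: 0 → 1
= 10110101


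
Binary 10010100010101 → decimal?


Positional values:
Bit 0: 1 × 2^0 = 1
Bit 2: 1 × 2^2 = 4
Bit 4: 1 × 2^4 = 16
Bit 8: 1 × 2^8 = 256
Bit 10: 1 × 2^10 = 1024
Bit 13: 1 × 2^13 = 8192
Sum = 1 + 4 + 16 + 256 + 1024 + 8192
= 9493


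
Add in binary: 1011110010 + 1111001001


Align and add column by column (LSB to MSB, carry propagating):
  01011110010
+ 01111001001
  -----------
  col 0: 0 + 1 + 0 (carry in) = 1 → bit 1, carry out 0
  col 1: 1 + 0 + 0 (carry in) = 1 → bit 1, carry out 0
  col 2: 0 + 0 + 0 (carry in) = 0 → bit 0, carry out 0
  col 3: 0 + 1 + 0 (carry in) = 1 → bit 1, carry out 0
  col 4: 1 + 0 + 0 (carry in) = 1 → bit 1, carry out 0
  col 5: 1 + 0 + 0 (carry in) = 1 → bit 1, carry out 0
  col 6: 1 + 1 + 0 (carry in) = 2 → bit 0, carry out 1
  col 7: 1 + 1 + 1 (carry in) = 3 → bit 1, carry out 1
  col 8: 0 + 1 + 1 (carry in) = 2 → bit 0, carry out 1
  col 9: 1 + 1 + 1 (carry in) = 3 → bit 1, carry out 1
  col 10: 0 + 0 + 1 (carry in) = 1 → bit 1, carry out 0
Reading bits MSB→LSB: 11010111011
Strip leading zeros: 11010111011
= 11010111011


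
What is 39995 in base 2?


Divide by 2 repeatedly:
39995 ÷ 2 = 19997 remainder 1
19997 ÷ 2 = 9998 remainder 1
9998 ÷ 2 = 4999 remainder 0
4999 ÷ 2 = 2499 remainder 1
2499 ÷ 2 = 1249 remainder 1
1249 ÷ 2 = 624 remainder 1
624 ÷ 2 = 312 remainder 0
312 ÷ 2 = 156 remainder 0
156 ÷ 2 = 78 remainder 0
78 ÷ 2 = 39 remainder 0
39 ÷ 2 = 19 remainder 1
19 ÷ 2 = 9 remainder 1
9 ÷ 2 = 4 remainder 1
4 ÷ 2 = 2 remainder 0
2 ÷ 2 = 1 remainder 0
1 ÷ 2 = 0 remainder 1
Reading remainders bottom-up:
= 1001110000111011


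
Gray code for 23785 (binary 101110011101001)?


Binary: 101110011101001
Gray code: G = B XOR (B >> 1)
B >> 1 = 010111001110100
101110011101001 XOR 010111001110100:
  1 XOR 0 = 1
  0 XOR 1 = 1
  1 XOR 0 = 1
  1 XOR 1 = 0
  1 XOR 1 = 0
  0 XOR 1 = 1
  0 XOR 0 = 0
  1 XOR 0 = 1
  1 XOR 1 = 0
  1 XOR 1 = 0
  0 XOR 1 = 1
  1 XOR 0 = 1
  0 XOR 1 = 1
  0 XOR 0 = 0
  1 XOR 0 = 1
= 111001010011101


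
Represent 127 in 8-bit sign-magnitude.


Sign bit: 0 (positive)
Magnitude: 127 = 1111111
= 01111111


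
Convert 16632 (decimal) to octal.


Divide by 8 repeatedly:
16632 ÷ 8 = 2079 remainder 0
2079 ÷ 8 = 259 remainder 7
259 ÷ 8 = 32 remainder 3
32 ÷ 8 = 4 remainder 0
4 ÷ 8 = 0 remainder 4
Reading remainders bottom-up:
= 0o40370


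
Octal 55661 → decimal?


Positional values:
Position 0: 1 × 8^0 = 1
Position 1: 6 × 8^1 = 48
Position 2: 6 × 8^2 = 384
Position 3: 5 × 8^3 = 2560
Position 4: 5 × 8^4 = 20480
Sum = 1 + 48 + 384 + 2560 + 20480
= 23473


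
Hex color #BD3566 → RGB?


Hex: #BD3566
R = BD₁₆ = 189
G = 35₁₆ = 53
B = 66₁₆ = 102
= RGB(189, 53, 102)


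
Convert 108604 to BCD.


Each digit → 4-bit binary:
  1 → 0001
  0 → 0000
  8 → 1000
  6 → 0110
  0 → 0000
  4 → 0100
= 0001 0000 1000 0110 0000 0100


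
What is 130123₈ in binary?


Each octal digit → 3 binary bits:
  1 = 001
  3 = 011
  0 = 000
  1 = 001
  2 = 010
  3 = 011
Concatenate: 001 011 000 001 010 011
= 001011000001010011


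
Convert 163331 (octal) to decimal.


Positional values:
Position 0: 1 × 8^0 = 1
Position 1: 3 × 8^1 = 24
Position 2: 3 × 8^2 = 192
Position 3: 3 × 8^3 = 1536
Position 4: 6 × 8^4 = 24576
Position 5: 1 × 8^5 = 32768
Sum = 1 + 24 + 192 + 1536 + 24576 + 32768
= 59097


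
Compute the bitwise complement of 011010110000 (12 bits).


Original: 011010110000
Invert all bits:
  bit 0: 0 → 1
  bit 1: 1 → 0
  bit 2: 1 → 0
  bit 3: 0 → 1
  bit 4: 1 → 0
  bit 5: 0 → 1
  bit 6: 1 → 0
  bit 7: 1 → 0
  bit 8: 0 → 1
  bit 9: 0 → 1
  bit 10: 0 → 1
  bit 11: 0 → 1
= 100101001111


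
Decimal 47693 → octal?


Divide by 8 repeatedly:
47693 ÷ 8 = 5961 remainder 5
5961 ÷ 8 = 745 remainder 1
745 ÷ 8 = 93 remainder 1
93 ÷ 8 = 11 remainder 5
11 ÷ 8 = 1 remainder 3
1 ÷ 8 = 0 remainder 1
Reading remainders bottom-up:
= 0o135115


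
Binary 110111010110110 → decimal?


Positional values:
Bit 1: 1 × 2^1 = 2
Bit 2: 1 × 2^2 = 4
Bit 4: 1 × 2^4 = 16
Bit 5: 1 × 2^5 = 32
Bit 7: 1 × 2^7 = 128
Bit 9: 1 × 2^9 = 512
Bit 10: 1 × 2^10 = 1024
Bit 11: 1 × 2^11 = 2048
Bit 13: 1 × 2^13 = 8192
Bit 14: 1 × 2^14 = 16384
Sum = 2 + 4 + 16 + 32 + 128 + 512 + 1024 + 2048 + 8192 + 16384
= 28342


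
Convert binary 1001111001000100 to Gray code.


Binary: 1001111001000100
Gray code: G = B XOR (B >> 1)
B >> 1 = 0100111100100010
1001111001000100 XOR 0100111100100010:
  1 XOR 0 = 1
  0 XOR 1 = 1
  0 XOR 0 = 0
  1 XOR 0 = 1
  1 XOR 1 = 0
  1 XOR 1 = 0
  1 XOR 1 = 0
  0 XOR 1 = 1
  0 XOR 0 = 0
  1 XOR 0 = 1
  0 XOR 1 = 1
  0 XOR 0 = 0
  0 XOR 0 = 0
  1 XOR 0 = 1
  0 XOR 1 = 1
  0 XOR 0 = 0
= 1101000101100110


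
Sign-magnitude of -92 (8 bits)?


Sign bit: 1 (negative)
Magnitude: 92 = 1011100
= 11011100


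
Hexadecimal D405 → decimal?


Positional values:
Position 0: 5 × 16^0 = 5 × 1 = 5
Position 1: 0 × 16^1 = 0 × 16 = 0
Position 2: 4 × 16^2 = 4 × 256 = 1024
Position 3: D × 16^3 = 13 × 4096 = 53248
Sum = 5 + 0 + 1024 + 53248
= 54277


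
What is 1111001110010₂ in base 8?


Group into 3-bit groups: 001111001110010
  001 = 1
  111 = 7
  001 = 1
  110 = 6
  010 = 2
= 0o17162


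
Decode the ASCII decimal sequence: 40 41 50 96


Codes (decimal): 40 41 50 96
Per-code ASCII lookup:
  40  (special character) → '('
  41  (special character) → ')'
  50  (range 48-57: digits, 50 - 48 = 2) → '2'
  96  (special character) → '`'
= '()2`'


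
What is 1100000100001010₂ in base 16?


Group into 4-bit nibbles: 1100000100001010
  1100 = C
  0001 = 1
  0000 = 0
  1010 = A
= 0xC10A


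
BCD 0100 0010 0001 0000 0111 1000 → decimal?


Each 4-bit group → digit:
  0100 → 4
  0010 → 2
  0001 → 1
  0000 → 0
  0111 → 7
  1000 → 8
= 421078


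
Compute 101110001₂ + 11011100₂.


Align and add column by column (LSB to MSB, carry propagating):
  0101110001
+ 0011011100
  ----------
  col 0: 1 + 0 + 0 (carry in) = 1 → bit 1, carry out 0
  col 1: 0 + 0 + 0 (carry in) = 0 → bit 0, carry out 0
  col 2: 0 + 1 + 0 (carry in) = 1 → bit 1, carry out 0
  col 3: 0 + 1 + 0 (carry in) = 1 → bit 1, carry out 0
  col 4: 1 + 1 + 0 (carry in) = 2 → bit 0, carry out 1
  col 5: 1 + 0 + 1 (carry in) = 2 → bit 0, carry out 1
  col 6: 1 + 1 + 1 (carry in) = 3 → bit 1, carry out 1
  col 7: 0 + 1 + 1 (carry in) = 2 → bit 0, carry out 1
  col 8: 1 + 0 + 1 (carry in) = 2 → bit 0, carry out 1
  col 9: 0 + 0 + 1 (carry in) = 1 → bit 1, carry out 0
Reading bits MSB→LSB: 1001001101
Strip leading zeros: 1001001101
= 1001001101


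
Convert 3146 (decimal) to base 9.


Divide by 9 repeatedly:
3146 ÷ 9 = 349 remainder 5
349 ÷ 9 = 38 remainder 7
38 ÷ 9 = 4 remainder 2
4 ÷ 9 = 0 remainder 4
Reading remainders bottom-up:
= 4275


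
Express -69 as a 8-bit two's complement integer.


Original: 01000101
Step 1 - Invert all bits: 10111010
Step 2 - Add 1: 10111010 + 1
= 10111011 (represents -69)


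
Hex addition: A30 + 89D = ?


Align and add column by column (LSB to MSB, each column mod 16 with carry):
  0A30
+ 089D
  ----
  col 0: 0(0) + D(13) + 0 (carry in) = 13 → D(13), carry out 0
  col 1: 3(3) + 9(9) + 0 (carry in) = 12 → C(12), carry out 0
  col 2: A(10) + 8(8) + 0 (carry in) = 18 → 2(2), carry out 1
  col 3: 0(0) + 0(0) + 1 (carry in) = 1 → 1(1), carry out 0
Reading digits MSB→LSB: 12CD
Strip leading zeros: 12CD
= 0x12CD


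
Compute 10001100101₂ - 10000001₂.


Align and subtract column by column (LSB to MSB, borrowing when needed):
  10001100101
- 00010000001
  -----------
  col 0: (1 - 0 borrow-in) - 1 → 1 - 1 = 0, borrow out 0
  col 1: (0 - 0 borrow-in) - 0 → 0 - 0 = 0, borrow out 0
  col 2: (1 - 0 borrow-in) - 0 → 1 - 0 = 1, borrow out 0
  col 3: (0 - 0 borrow-in) - 0 → 0 - 0 = 0, borrow out 0
  col 4: (0 - 0 borrow-in) - 0 → 0 - 0 = 0, borrow out 0
  col 5: (1 - 0 borrow-in) - 0 → 1 - 0 = 1, borrow out 0
  col 6: (1 - 0 borrow-in) - 0 → 1 - 0 = 1, borrow out 0
  col 7: (0 - 0 borrow-in) - 1 → borrow from next column: (0+2) - 1 = 1, borrow out 1
  col 8: (0 - 1 borrow-in) - 0 → borrow from next column: (-1+2) - 0 = 1, borrow out 1
  col 9: (0 - 1 borrow-in) - 0 → borrow from next column: (-1+2) - 0 = 1, borrow out 1
  col 10: (1 - 1 borrow-in) - 0 → 0 - 0 = 0, borrow out 0
Reading bits MSB→LSB: 01111100100
Strip leading zeros: 1111100100
= 1111100100


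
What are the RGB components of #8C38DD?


Hex: #8C38DD
R = 8C₁₆ = 140
G = 38₁₆ = 56
B = DD₁₆ = 221
= RGB(140, 56, 221)


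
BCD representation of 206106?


Each digit → 4-bit binary:
  2 → 0010
  0 → 0000
  6 → 0110
  1 → 0001
  0 → 0000
  6 → 0110
= 0010 0000 0110 0001 0000 0110


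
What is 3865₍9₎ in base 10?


Positional values (base 9):
  5 × 9^0 = 5 × 1 = 5
  6 × 9^1 = 6 × 9 = 54
  8 × 9^2 = 8 × 81 = 648
  3 × 9^3 = 3 × 729 = 2187
Sum = 5 + 54 + 648 + 2187
= 2894


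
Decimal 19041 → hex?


Divide by 16 repeatedly:
19041 ÷ 16 = 1190 remainder 1 (1)
1190 ÷ 16 = 74 remainder 6 (6)
74 ÷ 16 = 4 remainder 10 (A)
4 ÷ 16 = 0 remainder 4 (4)
Reading remainders bottom-up:
= 0x4A61


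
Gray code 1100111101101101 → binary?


Gray code: 1100111101101101
MSB stays the same: 1
Each subsequent bit = prev_binary XOR current_gray:
  B[1] = 1 XOR 1 = 0
  B[2] = 0 XOR 0 = 0
  B[3] = 0 XOR 0 = 0
  B[4] = 0 XOR 1 = 1
  B[5] = 1 XOR 1 = 0
  B[6] = 0 XOR 1 = 1
  B[7] = 1 XOR 1 = 0
  B[8] = 0 XOR 0 = 0
  B[9] = 0 XOR 1 = 1
  B[10] = 1 XOR 1 = 0
  B[11] = 0 XOR 0 = 0
  B[12] = 0 XOR 1 = 1
  B[13] = 1 XOR 1 = 0
  B[14] = 0 XOR 0 = 0
  B[15] = 0 XOR 1 = 1
= 1000101001001001 (35401 decimal)


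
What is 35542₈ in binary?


Each octal digit → 3 binary bits:
  3 = 011
  5 = 101
  5 = 101
  4 = 100
  2 = 010
Concatenate: 011 101 101 100 010
= 011101101100010


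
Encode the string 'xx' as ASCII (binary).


String: 'xx'  (2 characters)
Per-character ASCII lookup:
  'x': lowercase starts at 97: 'x' = 97 + 23 = 120 → 1111000
  'x': lowercase starts at 97: 'x' = 97 + 23 = 120 → 1111000
= 1111000 1111000


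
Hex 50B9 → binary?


Each hex digit → 4 binary bits:
  5 = 0101
  0 = 0000
  B = 1011
  9 = 1001
Concatenate: 0101 0000 1011 1001
= 0101000010111001


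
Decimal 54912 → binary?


Divide by 2 repeatedly:
54912 ÷ 2 = 27456 remainder 0
27456 ÷ 2 = 13728 remainder 0
13728 ÷ 2 = 6864 remainder 0
6864 ÷ 2 = 3432 remainder 0
3432 ÷ 2 = 1716 remainder 0
1716 ÷ 2 = 858 remainder 0
858 ÷ 2 = 429 remainder 0
429 ÷ 2 = 214 remainder 1
214 ÷ 2 = 107 remainder 0
107 ÷ 2 = 53 remainder 1
53 ÷ 2 = 26 remainder 1
26 ÷ 2 = 13 remainder 0
13 ÷ 2 = 6 remainder 1
6 ÷ 2 = 3 remainder 0
3 ÷ 2 = 1 remainder 1
1 ÷ 2 = 0 remainder 1
Reading remainders bottom-up:
= 1101011010000000


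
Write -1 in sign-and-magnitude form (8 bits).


Sign bit: 1 (negative)
Magnitude: 1 = 0000001
= 10000001


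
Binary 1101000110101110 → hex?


Group into 4-bit nibbles: 1101000110101110
  1101 = D
  0001 = 1
  1010 = A
  1110 = E
= 0xD1AE


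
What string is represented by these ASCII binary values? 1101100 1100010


Codes (binary): 1101100 1100010
Per-code ASCII lookup:
  1101100 = 108  (range 97-122: lowercase, 108 - 97 = 11) → 'l'
  1100010 = 98  (range 97-122: lowercase, 98 - 97 = 1) → 'b'
= 'lb'


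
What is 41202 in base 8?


Divide by 8 repeatedly:
41202 ÷ 8 = 5150 remainder 2
5150 ÷ 8 = 643 remainder 6
643 ÷ 8 = 80 remainder 3
80 ÷ 8 = 10 remainder 0
10 ÷ 8 = 1 remainder 2
1 ÷ 8 = 0 remainder 1
Reading remainders bottom-up:
= 0o120362


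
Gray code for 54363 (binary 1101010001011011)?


Binary: 1101010001011011
Gray code: G = B XOR (B >> 1)
B >> 1 = 0110101000101101
1101010001011011 XOR 0110101000101101:
  1 XOR 0 = 1
  1 XOR 1 = 0
  0 XOR 1 = 1
  1 XOR 0 = 1
  0 XOR 1 = 1
  1 XOR 0 = 1
  0 XOR 1 = 1
  0 XOR 0 = 0
  0 XOR 0 = 0
  1 XOR 0 = 1
  0 XOR 1 = 1
  1 XOR 0 = 1
  1 XOR 1 = 0
  0 XOR 1 = 1
  1 XOR 0 = 1
  1 XOR 1 = 0
= 1011111001110110


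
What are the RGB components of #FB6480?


Hex: #FB6480
R = FB₁₆ = 251
G = 64₁₆ = 100
B = 80₁₆ = 128
= RGB(251, 100, 128)


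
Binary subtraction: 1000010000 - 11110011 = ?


Align and subtract column by column (LSB to MSB, borrowing when needed):
  1000010000
- 0011110011
  ----------
  col 0: (0 - 0 borrow-in) - 1 → borrow from next column: (0+2) - 1 = 1, borrow out 1
  col 1: (0 - 1 borrow-in) - 1 → borrow from next column: (-1+2) - 1 = 0, borrow out 1
  col 2: (0 - 1 borrow-in) - 0 → borrow from next column: (-1+2) - 0 = 1, borrow out 1
  col 3: (0 - 1 borrow-in) - 0 → borrow from next column: (-1+2) - 0 = 1, borrow out 1
  col 4: (1 - 1 borrow-in) - 1 → borrow from next column: (0+2) - 1 = 1, borrow out 1
  col 5: (0 - 1 borrow-in) - 1 → borrow from next column: (-1+2) - 1 = 0, borrow out 1
  col 6: (0 - 1 borrow-in) - 1 → borrow from next column: (-1+2) - 1 = 0, borrow out 1
  col 7: (0 - 1 borrow-in) - 1 → borrow from next column: (-1+2) - 1 = 0, borrow out 1
  col 8: (0 - 1 borrow-in) - 0 → borrow from next column: (-1+2) - 0 = 1, borrow out 1
  col 9: (1 - 1 borrow-in) - 0 → 0 - 0 = 0, borrow out 0
Reading bits MSB→LSB: 0100011101
Strip leading zeros: 100011101
= 100011101


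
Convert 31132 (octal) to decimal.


Positional values:
Position 0: 2 × 8^0 = 2
Position 1: 3 × 8^1 = 24
Position 2: 1 × 8^2 = 64
Position 3: 1 × 8^3 = 512
Position 4: 3 × 8^4 = 12288
Sum = 2 + 24 + 64 + 512 + 12288
= 12890


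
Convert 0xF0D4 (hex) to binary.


Each hex digit → 4 binary bits:
  F = 1111
  0 = 0000
  D = 1101
  4 = 0100
Concatenate: 1111 0000 1101 0100
= 1111000011010100


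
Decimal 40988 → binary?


Divide by 2 repeatedly:
40988 ÷ 2 = 20494 remainder 0
20494 ÷ 2 = 10247 remainder 0
10247 ÷ 2 = 5123 remainder 1
5123 ÷ 2 = 2561 remainder 1
2561 ÷ 2 = 1280 remainder 1
1280 ÷ 2 = 640 remainder 0
640 ÷ 2 = 320 remainder 0
320 ÷ 2 = 160 remainder 0
160 ÷ 2 = 80 remainder 0
80 ÷ 2 = 40 remainder 0
40 ÷ 2 = 20 remainder 0
20 ÷ 2 = 10 remainder 0
10 ÷ 2 = 5 remainder 0
5 ÷ 2 = 2 remainder 1
2 ÷ 2 = 1 remainder 0
1 ÷ 2 = 0 remainder 1
Reading remainders bottom-up:
= 1010000000011100


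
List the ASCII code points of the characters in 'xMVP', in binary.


String: 'xMVP'  (4 characters)
Per-character ASCII lookup:
  'x': lowercase starts at 97: 'x' = 97 + 23 = 120 → 1111000
  'M': uppercase starts at 65: 'M' = 65 + 12 = 77 → 1001101
  'V': uppercase starts at 65: 'V' = 65 + 21 = 86 → 1010110
  'P': uppercase starts at 65: 'P' = 65 + 15 = 80 → 1010000
= 1111000 1001101 1010110 1010000


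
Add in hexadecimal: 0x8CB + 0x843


Align and add column by column (LSB to MSB, each column mod 16 with carry):
  08CB
+ 0843
  ----
  col 0: B(11) + 3(3) + 0 (carry in) = 14 → E(14), carry out 0
  col 1: C(12) + 4(4) + 0 (carry in) = 16 → 0(0), carry out 1
  col 2: 8(8) + 8(8) + 1 (carry in) = 17 → 1(1), carry out 1
  col 3: 0(0) + 0(0) + 1 (carry in) = 1 → 1(1), carry out 0
Reading digits MSB→LSB: 110E
Strip leading zeros: 110E
= 0x110E


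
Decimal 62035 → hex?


Divide by 16 repeatedly:
62035 ÷ 16 = 3877 remainder 3 (3)
3877 ÷ 16 = 242 remainder 5 (5)
242 ÷ 16 = 15 remainder 2 (2)
15 ÷ 16 = 0 remainder 15 (F)
Reading remainders bottom-up:
= 0xF253


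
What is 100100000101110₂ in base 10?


Positional values:
Bit 1: 1 × 2^1 = 2
Bit 2: 1 × 2^2 = 4
Bit 3: 1 × 2^3 = 8
Bit 5: 1 × 2^5 = 32
Bit 11: 1 × 2^11 = 2048
Bit 14: 1 × 2^14 = 16384
Sum = 2 + 4 + 8 + 32 + 2048 + 16384
= 18478


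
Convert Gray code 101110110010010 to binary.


Gray code: 101110110010010
MSB stays the same: 1
Each subsequent bit = prev_binary XOR current_gray:
  B[1] = 1 XOR 0 = 1
  B[2] = 1 XOR 1 = 0
  B[3] = 0 XOR 1 = 1
  B[4] = 1 XOR 1 = 0
  B[5] = 0 XOR 0 = 0
  B[6] = 0 XOR 1 = 1
  B[7] = 1 XOR 1 = 0
  B[8] = 0 XOR 0 = 0
  B[9] = 0 XOR 0 = 0
  B[10] = 0 XOR 1 = 1
  B[11] = 1 XOR 0 = 1
  B[12] = 1 XOR 0 = 1
  B[13] = 1 XOR 1 = 0
  B[14] = 0 XOR 0 = 0
= 110100100011100 (26908 decimal)


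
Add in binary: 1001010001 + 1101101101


Align and add column by column (LSB to MSB, carry propagating):
  01001010001
+ 01101101101
  -----------
  col 0: 1 + 1 + 0 (carry in) = 2 → bit 0, carry out 1
  col 1: 0 + 0 + 1 (carry in) = 1 → bit 1, carry out 0
  col 2: 0 + 1 + 0 (carry in) = 1 → bit 1, carry out 0
  col 3: 0 + 1 + 0 (carry in) = 1 → bit 1, carry out 0
  col 4: 1 + 0 + 0 (carry in) = 1 → bit 1, carry out 0
  col 5: 0 + 1 + 0 (carry in) = 1 → bit 1, carry out 0
  col 6: 1 + 1 + 0 (carry in) = 2 → bit 0, carry out 1
  col 7: 0 + 0 + 1 (carry in) = 1 → bit 1, carry out 0
  col 8: 0 + 1 + 0 (carry in) = 1 → bit 1, carry out 0
  col 9: 1 + 1 + 0 (carry in) = 2 → bit 0, carry out 1
  col 10: 0 + 0 + 1 (carry in) = 1 → bit 1, carry out 0
Reading bits MSB→LSB: 10110111110
Strip leading zeros: 10110111110
= 10110111110


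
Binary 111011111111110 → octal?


Group into 3-bit groups: 111011111111110
  111 = 7
  011 = 3
  111 = 7
  111 = 7
  110 = 6
= 0o73776


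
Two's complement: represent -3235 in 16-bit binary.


Original: 0000110010100011
Step 1 - Invert all bits: 1111001101011100
Step 2 - Add 1: 1111001101011100 + 1
= 1111001101011101 (represents -3235)


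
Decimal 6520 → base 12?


Divide by 12 repeatedly:
6520 ÷ 12 = 543 remainder 4
543 ÷ 12 = 45 remainder 3
45 ÷ 12 = 3 remainder 9
3 ÷ 12 = 0 remainder 3
Reading remainders bottom-up:
= 3934


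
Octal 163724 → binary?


Each octal digit → 3 binary bits:
  1 = 001
  6 = 110
  3 = 011
  7 = 111
  2 = 010
  4 = 100
Concatenate: 001 110 011 111 010 100
= 001110011111010100


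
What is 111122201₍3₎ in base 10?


Positional values (base 3):
  1 × 3^0 = 1 × 1 = 1
  0 × 3^1 = 0 × 3 = 0
  2 × 3^2 = 2 × 9 = 18
  2 × 3^3 = 2 × 27 = 54
  2 × 3^4 = 2 × 81 = 162
  1 × 3^5 = 1 × 243 = 243
  1 × 3^6 = 1 × 729 = 729
  1 × 3^7 = 1 × 2187 = 2187
  1 × 3^8 = 1 × 6561 = 6561
Sum = 1 + 0 + 18 + 54 + 162 + 243 + 729 + 2187 + 6561
= 9955


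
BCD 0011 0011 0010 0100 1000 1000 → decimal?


Each 4-bit group → digit:
  0011 → 3
  0011 → 3
  0010 → 2
  0100 → 4
  1000 → 8
  1000 → 8
= 332488


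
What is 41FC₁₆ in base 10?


Positional values:
Position 0: C × 16^0 = 12 × 1 = 12
Position 1: F × 16^1 = 15 × 16 = 240
Position 2: 1 × 16^2 = 1 × 256 = 256
Position 3: 4 × 16^3 = 4 × 4096 = 16384
Sum = 12 + 240 + 256 + 16384
= 16892


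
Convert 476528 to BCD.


Each digit → 4-bit binary:
  4 → 0100
  7 → 0111
  6 → 0110
  5 → 0101
  2 → 0010
  8 → 1000
= 0100 0111 0110 0101 0010 1000


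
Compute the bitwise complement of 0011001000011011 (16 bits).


Original: 0011001000011011
Invert all bits:
  bit 0: 0 → 1
  bit 1: 0 → 1
  bit 2: 1 → 0
  bit 3: 1 → 0
  bit 4: 0 → 1
  bit 5: 0 → 1
  bit 6: 1 → 0
  bit 7: 0 → 1
  bit 8: 0 → 1
  bit 9: 0 → 1
  bit 10: 0 → 1
  bit 11: 1 → 0
  bit 12: 1 → 0
  bit 13: 0 → 1
  bit 14: 1 → 0
  bit 15: 1 → 0
= 1100110111100100


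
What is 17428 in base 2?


Divide by 2 repeatedly:
17428 ÷ 2 = 8714 remainder 0
8714 ÷ 2 = 4357 remainder 0
4357 ÷ 2 = 2178 remainder 1
2178 ÷ 2 = 1089 remainder 0
1089 ÷ 2 = 544 remainder 1
544 ÷ 2 = 272 remainder 0
272 ÷ 2 = 136 remainder 0
136 ÷ 2 = 68 remainder 0
68 ÷ 2 = 34 remainder 0
34 ÷ 2 = 17 remainder 0
17 ÷ 2 = 8 remainder 1
8 ÷ 2 = 4 remainder 0
4 ÷ 2 = 2 remainder 0
2 ÷ 2 = 1 remainder 0
1 ÷ 2 = 0 remainder 1
Reading remainders bottom-up:
= 100010000010100


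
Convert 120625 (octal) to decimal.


Positional values:
Position 0: 5 × 8^0 = 5
Position 1: 2 × 8^1 = 16
Position 2: 6 × 8^2 = 384
Position 3: 0 × 8^3 = 0
Position 4: 2 × 8^4 = 8192
Position 5: 1 × 8^5 = 32768
Sum = 5 + 16 + 384 + 0 + 8192 + 32768
= 41365


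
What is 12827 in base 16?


Divide by 16 repeatedly:
12827 ÷ 16 = 801 remainder 11 (B)
801 ÷ 16 = 50 remainder 1 (1)
50 ÷ 16 = 3 remainder 2 (2)
3 ÷ 16 = 0 remainder 3 (3)
Reading remainders bottom-up:
= 0x321B


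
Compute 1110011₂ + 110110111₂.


Align and add column by column (LSB to MSB, carry propagating):
  0001110011
+ 0110110111
  ----------
  col 0: 1 + 1 + 0 (carry in) = 2 → bit 0, carry out 1
  col 1: 1 + 1 + 1 (carry in) = 3 → bit 1, carry out 1
  col 2: 0 + 1 + 1 (carry in) = 2 → bit 0, carry out 1
  col 3: 0 + 0 + 1 (carry in) = 1 → bit 1, carry out 0
  col 4: 1 + 1 + 0 (carry in) = 2 → bit 0, carry out 1
  col 5: 1 + 1 + 1 (carry in) = 3 → bit 1, carry out 1
  col 6: 1 + 0 + 1 (carry in) = 2 → bit 0, carry out 1
  col 7: 0 + 1 + 1 (carry in) = 2 → bit 0, carry out 1
  col 8: 0 + 1 + 1 (carry in) = 2 → bit 0, carry out 1
  col 9: 0 + 0 + 1 (carry in) = 1 → bit 1, carry out 0
Reading bits MSB→LSB: 1000101010
Strip leading zeros: 1000101010
= 1000101010


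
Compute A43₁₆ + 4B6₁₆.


Align and add column by column (LSB to MSB, each column mod 16 with carry):
  0A43
+ 04B6
  ----
  col 0: 3(3) + 6(6) + 0 (carry in) = 9 → 9(9), carry out 0
  col 1: 4(4) + B(11) + 0 (carry in) = 15 → F(15), carry out 0
  col 2: A(10) + 4(4) + 0 (carry in) = 14 → E(14), carry out 0
  col 3: 0(0) + 0(0) + 0 (carry in) = 0 → 0(0), carry out 0
Reading digits MSB→LSB: 0EF9
Strip leading zeros: EF9
= 0xEF9


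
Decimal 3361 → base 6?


Divide by 6 repeatedly:
3361 ÷ 6 = 560 remainder 1
560 ÷ 6 = 93 remainder 2
93 ÷ 6 = 15 remainder 3
15 ÷ 6 = 2 remainder 3
2 ÷ 6 = 0 remainder 2
Reading remainders bottom-up:
= 23321


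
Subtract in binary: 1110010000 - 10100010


Align and subtract column by column (LSB to MSB, borrowing when needed):
  1110010000
- 0010100010
  ----------
  col 0: (0 - 0 borrow-in) - 0 → 0 - 0 = 0, borrow out 0
  col 1: (0 - 0 borrow-in) - 1 → borrow from next column: (0+2) - 1 = 1, borrow out 1
  col 2: (0 - 1 borrow-in) - 0 → borrow from next column: (-1+2) - 0 = 1, borrow out 1
  col 3: (0 - 1 borrow-in) - 0 → borrow from next column: (-1+2) - 0 = 1, borrow out 1
  col 4: (1 - 1 borrow-in) - 0 → 0 - 0 = 0, borrow out 0
  col 5: (0 - 0 borrow-in) - 1 → borrow from next column: (0+2) - 1 = 1, borrow out 1
  col 6: (0 - 1 borrow-in) - 0 → borrow from next column: (-1+2) - 0 = 1, borrow out 1
  col 7: (1 - 1 borrow-in) - 1 → borrow from next column: (0+2) - 1 = 1, borrow out 1
  col 8: (1 - 1 borrow-in) - 0 → 0 - 0 = 0, borrow out 0
  col 9: (1 - 0 borrow-in) - 0 → 1 - 0 = 1, borrow out 0
Reading bits MSB→LSB: 1011101110
Strip leading zeros: 1011101110
= 1011101110


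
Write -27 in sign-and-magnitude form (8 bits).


Sign bit: 1 (negative)
Magnitude: 27 = 0011011
= 10011011


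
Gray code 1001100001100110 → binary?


Gray code: 1001100001100110
MSB stays the same: 1
Each subsequent bit = prev_binary XOR current_gray:
  B[1] = 1 XOR 0 = 1
  B[2] = 1 XOR 0 = 1
  B[3] = 1 XOR 1 = 0
  B[4] = 0 XOR 1 = 1
  B[5] = 1 XOR 0 = 1
  B[6] = 1 XOR 0 = 1
  B[7] = 1 XOR 0 = 1
  B[8] = 1 XOR 0 = 1
  B[9] = 1 XOR 1 = 0
  B[10] = 0 XOR 1 = 1
  B[11] = 1 XOR 0 = 1
  B[12] = 1 XOR 0 = 1
  B[13] = 1 XOR 1 = 0
  B[14] = 0 XOR 1 = 1
  B[15] = 1 XOR 0 = 1
= 1110111110111011 (61371 decimal)


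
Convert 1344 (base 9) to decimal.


Positional values (base 9):
  4 × 9^0 = 4 × 1 = 4
  4 × 9^1 = 4 × 9 = 36
  3 × 9^2 = 3 × 81 = 243
  1 × 9^3 = 1 × 729 = 729
Sum = 4 + 36 + 243 + 729
= 1012


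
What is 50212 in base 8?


Divide by 8 repeatedly:
50212 ÷ 8 = 6276 remainder 4
6276 ÷ 8 = 784 remainder 4
784 ÷ 8 = 98 remainder 0
98 ÷ 8 = 12 remainder 2
12 ÷ 8 = 1 remainder 4
1 ÷ 8 = 0 remainder 1
Reading remainders bottom-up:
= 0o142044


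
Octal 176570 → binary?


Each octal digit → 3 binary bits:
  1 = 001
  7 = 111
  6 = 110
  5 = 101
  7 = 111
  0 = 000
Concatenate: 001 111 110 101 111 000
= 001111110101111000


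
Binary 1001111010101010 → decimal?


Positional values:
Bit 1: 1 × 2^1 = 2
Bit 3: 1 × 2^3 = 8
Bit 5: 1 × 2^5 = 32
Bit 7: 1 × 2^7 = 128
Bit 9: 1 × 2^9 = 512
Bit 10: 1 × 2^10 = 1024
Bit 11: 1 × 2^11 = 2048
Bit 12: 1 × 2^12 = 4096
Bit 15: 1 × 2^15 = 32768
Sum = 2 + 8 + 32 + 128 + 512 + 1024 + 2048 + 4096 + 32768
= 40618


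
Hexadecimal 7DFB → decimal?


Positional values:
Position 0: B × 16^0 = 11 × 1 = 11
Position 1: F × 16^1 = 15 × 16 = 240
Position 2: D × 16^2 = 13 × 256 = 3328
Position 3: 7 × 16^3 = 7 × 4096 = 28672
Sum = 11 + 240 + 3328 + 28672
= 32251


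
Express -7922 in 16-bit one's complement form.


Original: 0001111011110010
Invert all bits:
  bit 0: 0 → 1
  bit 1: 0 → 1
  bit 2: 0 → 1
  bit 3: 1 → 0
  bit 4: 1 → 0
  bit 5: 1 → 0
  bit 6: 1 → 0
  bit 7: 0 → 1
  bit 8: 1 → 0
  bit 9: 1 → 0
  bit 10: 1 → 0
  bit 11: 1 → 0
  bit 12: 0 → 1
  bit 13: 0 → 1
  bit 14: 1 → 0
  bit 15: 0 → 1
= 1110000100001101


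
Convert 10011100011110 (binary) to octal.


Group into 3-bit groups: 010011100011110
  010 = 2
  011 = 3
  100 = 4
  011 = 3
  110 = 6
= 0o23436


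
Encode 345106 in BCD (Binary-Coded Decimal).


Each digit → 4-bit binary:
  3 → 0011
  4 → 0100
  5 → 0101
  1 → 0001
  0 → 0000
  6 → 0110
= 0011 0100 0101 0001 0000 0110


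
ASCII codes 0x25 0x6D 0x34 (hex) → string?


Codes (hex): 0x25 0x6D 0x34
Per-code ASCII lookup:
  0x25 = 37  (special character) → '%'
  0x6D = 109  (range 97-122: lowercase, 109 - 97 = 12) → 'm'
  0x34 = 52  (range 48-57: digits, 52 - 48 = 4) → '4'
= '%m4'


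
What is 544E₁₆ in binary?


Each hex digit → 4 binary bits:
  5 = 0101
  4 = 0100
  4 = 0100
  E = 1110
Concatenate: 0101 0100 0100 1110
= 0101010001001110


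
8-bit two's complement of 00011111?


Original: 00011111
Step 1 - Invert all bits: 11100000
Step 2 - Add 1: 11100000 + 1
= 11100001 (represents -31)


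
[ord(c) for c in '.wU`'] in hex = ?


String: '.wU`'  (4 characters)
Per-character ASCII lookup:
  '.': special character: '.' = 46 → 0x2E
  'w': lowercase starts at 97: 'w' = 97 + 22 = 119 → 0x77
  'U': uppercase starts at 65: 'U' = 65 + 20 = 85 → 0x55
  '`': special character: '`' = 96 → 0x60
= 0x2E 0x77 0x55 0x60


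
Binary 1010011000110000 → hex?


Group into 4-bit nibbles: 1010011000110000
  1010 = A
  0110 = 6
  0011 = 3
  0000 = 0
= 0xA630


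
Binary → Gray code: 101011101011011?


Binary: 101011101011011
Gray code: G = B XOR (B >> 1)
B >> 1 = 010101110101101
101011101011011 XOR 010101110101101:
  1 XOR 0 = 1
  0 XOR 1 = 1
  1 XOR 0 = 1
  0 XOR 1 = 1
  1 XOR 0 = 1
  1 XOR 1 = 0
  1 XOR 1 = 0
  0 XOR 1 = 1
  1 XOR 0 = 1
  0 XOR 1 = 1
  1 XOR 0 = 1
  1 XOR 1 = 0
  0 XOR 1 = 1
  1 XOR 0 = 1
  1 XOR 1 = 0
= 111110011110110


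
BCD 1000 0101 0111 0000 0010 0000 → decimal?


Each 4-bit group → digit:
  1000 → 8
  0101 → 5
  0111 → 7
  0000 → 0
  0010 → 2
  0000 → 0
= 857020


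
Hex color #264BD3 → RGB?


Hex: #264BD3
R = 26₁₆ = 38
G = 4B₁₆ = 75
B = D3₁₆ = 211
= RGB(38, 75, 211)


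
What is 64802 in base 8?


Divide by 8 repeatedly:
64802 ÷ 8 = 8100 remainder 2
8100 ÷ 8 = 1012 remainder 4
1012 ÷ 8 = 126 remainder 4
126 ÷ 8 = 15 remainder 6
15 ÷ 8 = 1 remainder 7
1 ÷ 8 = 0 remainder 1
Reading remainders bottom-up:
= 0o176442


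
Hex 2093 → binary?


Each hex digit → 4 binary bits:
  2 = 0010
  0 = 0000
  9 = 1001
  3 = 0011
Concatenate: 0010 0000 1001 0011
= 0010000010010011


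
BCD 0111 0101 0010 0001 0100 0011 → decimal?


Each 4-bit group → digit:
  0111 → 7
  0101 → 5
  0010 → 2
  0001 → 1
  0100 → 4
  0011 → 3
= 752143


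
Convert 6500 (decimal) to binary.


Divide by 2 repeatedly:
6500 ÷ 2 = 3250 remainder 0
3250 ÷ 2 = 1625 remainder 0
1625 ÷ 2 = 812 remainder 1
812 ÷ 2 = 406 remainder 0
406 ÷ 2 = 203 remainder 0
203 ÷ 2 = 101 remainder 1
101 ÷ 2 = 50 remainder 1
50 ÷ 2 = 25 remainder 0
25 ÷ 2 = 12 remainder 1
12 ÷ 2 = 6 remainder 0
6 ÷ 2 = 3 remainder 0
3 ÷ 2 = 1 remainder 1
1 ÷ 2 = 0 remainder 1
Reading remainders bottom-up:
= 1100101100100


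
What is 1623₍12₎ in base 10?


Positional values (base 12):
  3 × 12^0 = 3 × 1 = 3
  2 × 12^1 = 2 × 12 = 24
  6 × 12^2 = 6 × 144 = 864
  1 × 12^3 = 1 × 1728 = 1728
Sum = 3 + 24 + 864 + 1728
= 2619


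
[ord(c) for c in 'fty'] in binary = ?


String: 'fty'  (3 characters)
Per-character ASCII lookup:
  'f': lowercase starts at 97: 'f' = 97 + 5 = 102 → 1100110
  't': lowercase starts at 97: 't' = 97 + 19 = 116 → 1110100
  'y': lowercase starts at 97: 'y' = 97 + 24 = 121 → 1111001
= 1100110 1110100 1111001


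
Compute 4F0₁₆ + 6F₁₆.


Align and add column by column (LSB to MSB, each column mod 16 with carry):
  04F0
+ 006F
  ----
  col 0: 0(0) + F(15) + 0 (carry in) = 15 → F(15), carry out 0
  col 1: F(15) + 6(6) + 0 (carry in) = 21 → 5(5), carry out 1
  col 2: 4(4) + 0(0) + 1 (carry in) = 5 → 5(5), carry out 0
  col 3: 0(0) + 0(0) + 0 (carry in) = 0 → 0(0), carry out 0
Reading digits MSB→LSB: 055F
Strip leading zeros: 55F
= 0x55F


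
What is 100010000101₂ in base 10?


Positional values:
Bit 0: 1 × 2^0 = 1
Bit 2: 1 × 2^2 = 4
Bit 7: 1 × 2^7 = 128
Bit 11: 1 × 2^11 = 2048
Sum = 1 + 4 + 128 + 2048
= 2181


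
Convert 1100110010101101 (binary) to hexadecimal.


Group into 4-bit nibbles: 1100110010101101
  1100 = C
  1100 = C
  1010 = A
  1101 = D
= 0xCCAD


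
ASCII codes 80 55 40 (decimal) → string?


Codes (decimal): 80 55 40
Per-code ASCII lookup:
  80  (range 65-90: uppercase, 80 - 65 = 15) → 'P'
  55  (range 48-57: digits, 55 - 48 = 7) → '7'
  40  (special character) → '('
= 'P7('


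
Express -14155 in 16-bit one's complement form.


Original: 0011011101001011
Invert all bits:
  bit 0: 0 → 1
  bit 1: 0 → 1
  bit 2: 1 → 0
  bit 3: 1 → 0
  bit 4: 0 → 1
  bit 5: 1 → 0
  bit 6: 1 → 0
  bit 7: 1 → 0
  bit 8: 0 → 1
  bit 9: 1 → 0
  bit 10: 0 → 1
  bit 11: 0 → 1
  bit 12: 1 → 0
  bit 13: 0 → 1
  bit 14: 1 → 0
  bit 15: 1 → 0
= 1100100010110100


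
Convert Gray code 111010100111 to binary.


Gray code: 111010100111
MSB stays the same: 1
Each subsequent bit = prev_binary XOR current_gray:
  B[1] = 1 XOR 1 = 0
  B[2] = 0 XOR 1 = 1
  B[3] = 1 XOR 0 = 1
  B[4] = 1 XOR 1 = 0
  B[5] = 0 XOR 0 = 0
  B[6] = 0 XOR 1 = 1
  B[7] = 1 XOR 0 = 1
  B[8] = 1 XOR 0 = 1
  B[9] = 1 XOR 1 = 0
  B[10] = 0 XOR 1 = 1
  B[11] = 1 XOR 1 = 0
= 101100111010 (2874 decimal)


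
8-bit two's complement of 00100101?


Original: 00100101
Step 1 - Invert all bits: 11011010
Step 2 - Add 1: 11011010 + 1
= 11011011 (represents -37)


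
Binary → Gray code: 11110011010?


Binary: 11110011010
Gray code: G = B XOR (B >> 1)
B >> 1 = 01111001101
11110011010 XOR 01111001101:
  1 XOR 0 = 1
  1 XOR 1 = 0
  1 XOR 1 = 0
  1 XOR 1 = 0
  0 XOR 1 = 1
  0 XOR 0 = 0
  1 XOR 0 = 1
  1 XOR 1 = 0
  0 XOR 1 = 1
  1 XOR 0 = 1
  0 XOR 1 = 1
= 10001010111


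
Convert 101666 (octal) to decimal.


Positional values:
Position 0: 6 × 8^0 = 6
Position 1: 6 × 8^1 = 48
Position 2: 6 × 8^2 = 384
Position 3: 1 × 8^3 = 512
Position 4: 0 × 8^4 = 0
Position 5: 1 × 8^5 = 32768
Sum = 6 + 48 + 384 + 512 + 0 + 32768
= 33718


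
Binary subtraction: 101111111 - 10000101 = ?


Align and subtract column by column (LSB to MSB, borrowing when needed):
  101111111
- 010000101
  ---------
  col 0: (1 - 0 borrow-in) - 1 → 1 - 1 = 0, borrow out 0
  col 1: (1 - 0 borrow-in) - 0 → 1 - 0 = 1, borrow out 0
  col 2: (1 - 0 borrow-in) - 1 → 1 - 1 = 0, borrow out 0
  col 3: (1 - 0 borrow-in) - 0 → 1 - 0 = 1, borrow out 0
  col 4: (1 - 0 borrow-in) - 0 → 1 - 0 = 1, borrow out 0
  col 5: (1 - 0 borrow-in) - 0 → 1 - 0 = 1, borrow out 0
  col 6: (1 - 0 borrow-in) - 0 → 1 - 0 = 1, borrow out 0
  col 7: (0 - 0 borrow-in) - 1 → borrow from next column: (0+2) - 1 = 1, borrow out 1
  col 8: (1 - 1 borrow-in) - 0 → 0 - 0 = 0, borrow out 0
Reading bits MSB→LSB: 011111010
Strip leading zeros: 11111010
= 11111010


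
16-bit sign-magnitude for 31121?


Sign bit: 0 (positive)
Magnitude: 31121 = 111100110010001
= 0111100110010001


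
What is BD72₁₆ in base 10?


Positional values:
Position 0: 2 × 16^0 = 2 × 1 = 2
Position 1: 7 × 16^1 = 7 × 16 = 112
Position 2: D × 16^2 = 13 × 256 = 3328
Position 3: B × 16^3 = 11 × 4096 = 45056
Sum = 2 + 112 + 3328 + 45056
= 48498


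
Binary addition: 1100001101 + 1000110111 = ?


Align and add column by column (LSB to MSB, carry propagating):
  01100001101
+ 01000110111
  -----------
  col 0: 1 + 1 + 0 (carry in) = 2 → bit 0, carry out 1
  col 1: 0 + 1 + 1 (carry in) = 2 → bit 0, carry out 1
  col 2: 1 + 1 + 1 (carry in) = 3 → bit 1, carry out 1
  col 3: 1 + 0 + 1 (carry in) = 2 → bit 0, carry out 1
  col 4: 0 + 1 + 1 (carry in) = 2 → bit 0, carry out 1
  col 5: 0 + 1 + 1 (carry in) = 2 → bit 0, carry out 1
  col 6: 0 + 0 + 1 (carry in) = 1 → bit 1, carry out 0
  col 7: 0 + 0 + 0 (carry in) = 0 → bit 0, carry out 0
  col 8: 1 + 0 + 0 (carry in) = 1 → bit 1, carry out 0
  col 9: 1 + 1 + 0 (carry in) = 2 → bit 0, carry out 1
  col 10: 0 + 0 + 1 (carry in) = 1 → bit 1, carry out 0
Reading bits MSB→LSB: 10101000100
Strip leading zeros: 10101000100
= 10101000100


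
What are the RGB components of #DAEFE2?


Hex: #DAEFE2
R = DA₁₆ = 218
G = EF₁₆ = 239
B = E2₁₆ = 226
= RGB(218, 239, 226)


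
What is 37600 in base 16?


Divide by 16 repeatedly:
37600 ÷ 16 = 2350 remainder 0 (0)
2350 ÷ 16 = 146 remainder 14 (E)
146 ÷ 16 = 9 remainder 2 (2)
9 ÷ 16 = 0 remainder 9 (9)
Reading remainders bottom-up:
= 0x92E0


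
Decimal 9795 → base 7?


Divide by 7 repeatedly:
9795 ÷ 7 = 1399 remainder 2
1399 ÷ 7 = 199 remainder 6
199 ÷ 7 = 28 remainder 3
28 ÷ 7 = 4 remainder 0
4 ÷ 7 = 0 remainder 4
Reading remainders bottom-up:
= 40362


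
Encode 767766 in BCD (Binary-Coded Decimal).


Each digit → 4-bit binary:
  7 → 0111
  6 → 0110
  7 → 0111
  7 → 0111
  6 → 0110
  6 → 0110
= 0111 0110 0111 0111 0110 0110


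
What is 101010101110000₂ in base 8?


Group into 3-bit groups: 101010101110000
  101 = 5
  010 = 2
  101 = 5
  110 = 6
  000 = 0
= 0o52560


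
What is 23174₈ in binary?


Each octal digit → 3 binary bits:
  2 = 010
  3 = 011
  1 = 001
  7 = 111
  4 = 100
Concatenate: 010 011 001 111 100
= 010011001111100


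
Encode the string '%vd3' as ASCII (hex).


String: '%vd3'  (4 characters)
Per-character ASCII lookup:
  '%': special character: '%' = 37 → 0x25
  'v': lowercase starts at 97: 'v' = 97 + 21 = 118 → 0x76
  'd': lowercase starts at 97: 'd' = 97 + 3 = 100 → 0x64
  '3': digits start at 48: '3' = 48 + 3 = 51 → 0x33
= 0x25 0x76 0x64 0x33


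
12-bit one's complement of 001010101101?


Original: 001010101101
Invert all bits:
  bit 0: 0 → 1
  bit 1: 0 → 1
  bit 2: 1 → 0
  bit 3: 0 → 1
  bit 4: 1 → 0
  bit 5: 0 → 1
  bit 6: 1 → 0
  bit 7: 0 → 1
  bit 8: 1 → 0
  bit 9: 1 → 0
  bit 10: 0 → 1
  bit 11: 1 → 0
= 110101010010


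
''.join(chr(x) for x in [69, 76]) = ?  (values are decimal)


Codes (decimal): 69 76
Per-code ASCII lookup:
  69  (range 65-90: uppercase, 69 - 65 = 4) → 'E'
  76  (range 65-90: uppercase, 76 - 65 = 11) → 'L'
= 'EL'


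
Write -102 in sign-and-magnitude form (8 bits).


Sign bit: 1 (negative)
Magnitude: 102 = 1100110
= 11100110


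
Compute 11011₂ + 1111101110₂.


Align and add column by column (LSB to MSB, carry propagating):
  00000011011
+ 01111101110
  -----------
  col 0: 1 + 0 + 0 (carry in) = 1 → bit 1, carry out 0
  col 1: 1 + 1 + 0 (carry in) = 2 → bit 0, carry out 1
  col 2: 0 + 1 + 1 (carry in) = 2 → bit 0, carry out 1
  col 3: 1 + 1 + 1 (carry in) = 3 → bit 1, carry out 1
  col 4: 1 + 0 + 1 (carry in) = 2 → bit 0, carry out 1
  col 5: 0 + 1 + 1 (carry in) = 2 → bit 0, carry out 1
  col 6: 0 + 1 + 1 (carry in) = 2 → bit 0, carry out 1
  col 7: 0 + 1 + 1 (carry in) = 2 → bit 0, carry out 1
  col 8: 0 + 1 + 1 (carry in) = 2 → bit 0, carry out 1
  col 9: 0 + 1 + 1 (carry in) = 2 → bit 0, carry out 1
  col 10: 0 + 0 + 1 (carry in) = 1 → bit 1, carry out 0
Reading bits MSB→LSB: 10000001001
Strip leading zeros: 10000001001
= 10000001001


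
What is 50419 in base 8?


Divide by 8 repeatedly:
50419 ÷ 8 = 6302 remainder 3
6302 ÷ 8 = 787 remainder 6
787 ÷ 8 = 98 remainder 3
98 ÷ 8 = 12 remainder 2
12 ÷ 8 = 1 remainder 4
1 ÷ 8 = 0 remainder 1
Reading remainders bottom-up:
= 0o142363


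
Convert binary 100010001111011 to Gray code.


Binary: 100010001111011
Gray code: G = B XOR (B >> 1)
B >> 1 = 010001000111101
100010001111011 XOR 010001000111101:
  1 XOR 0 = 1
  0 XOR 1 = 1
  0 XOR 0 = 0
  0 XOR 0 = 0
  1 XOR 0 = 1
  0 XOR 1 = 1
  0 XOR 0 = 0
  0 XOR 0 = 0
  1 XOR 0 = 1
  1 XOR 1 = 0
  1 XOR 1 = 0
  1 XOR 1 = 0
  0 XOR 1 = 1
  1 XOR 0 = 1
  1 XOR 1 = 0
= 110011001000110


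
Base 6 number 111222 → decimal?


Positional values (base 6):
  2 × 6^0 = 2 × 1 = 2
  2 × 6^1 = 2 × 6 = 12
  2 × 6^2 = 2 × 36 = 72
  1 × 6^3 = 1 × 216 = 216
  1 × 6^4 = 1 × 1296 = 1296
  1 × 6^5 = 1 × 7776 = 7776
Sum = 2 + 12 + 72 + 216 + 1296 + 7776
= 9374


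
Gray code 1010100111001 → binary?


Gray code: 1010100111001
MSB stays the same: 1
Each subsequent bit = prev_binary XOR current_gray:
  B[1] = 1 XOR 0 = 1
  B[2] = 1 XOR 1 = 0
  B[3] = 0 XOR 0 = 0
  B[4] = 0 XOR 1 = 1
  B[5] = 1 XOR 0 = 1
  B[6] = 1 XOR 0 = 1
  B[7] = 1 XOR 1 = 0
  B[8] = 0 XOR 1 = 1
  B[9] = 1 XOR 1 = 0
  B[10] = 0 XOR 0 = 0
  B[11] = 0 XOR 0 = 0
  B[12] = 0 XOR 1 = 1
= 1100111010001 (6609 decimal)


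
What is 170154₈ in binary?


Each octal digit → 3 binary bits:
  1 = 001
  7 = 111
  0 = 000
  1 = 001
  5 = 101
  4 = 100
Concatenate: 001 111 000 001 101 100
= 001111000001101100


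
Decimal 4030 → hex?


Divide by 16 repeatedly:
4030 ÷ 16 = 251 remainder 14 (E)
251 ÷ 16 = 15 remainder 11 (B)
15 ÷ 16 = 0 remainder 15 (F)
Reading remainders bottom-up:
= 0xFBE


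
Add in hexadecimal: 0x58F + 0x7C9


Align and add column by column (LSB to MSB, each column mod 16 with carry):
  058F
+ 07C9
  ----
  col 0: F(15) + 9(9) + 0 (carry in) = 24 → 8(8), carry out 1
  col 1: 8(8) + C(12) + 1 (carry in) = 21 → 5(5), carry out 1
  col 2: 5(5) + 7(7) + 1 (carry in) = 13 → D(13), carry out 0
  col 3: 0(0) + 0(0) + 0 (carry in) = 0 → 0(0), carry out 0
Reading digits MSB→LSB: 0D58
Strip leading zeros: D58
= 0xD58


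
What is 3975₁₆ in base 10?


Positional values:
Position 0: 5 × 16^0 = 5 × 1 = 5
Position 1: 7 × 16^1 = 7 × 16 = 112
Position 2: 9 × 16^2 = 9 × 256 = 2304
Position 3: 3 × 16^3 = 3 × 4096 = 12288
Sum = 5 + 112 + 2304 + 12288
= 14709


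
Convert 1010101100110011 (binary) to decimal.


Positional values:
Bit 0: 1 × 2^0 = 1
Bit 1: 1 × 2^1 = 2
Bit 4: 1 × 2^4 = 16
Bit 5: 1 × 2^5 = 32
Bit 8: 1 × 2^8 = 256
Bit 9: 1 × 2^9 = 512
Bit 11: 1 × 2^11 = 2048
Bit 13: 1 × 2^13 = 8192
Bit 15: 1 × 2^15 = 32768
Sum = 1 + 2 + 16 + 32 + 256 + 512 + 2048 + 8192 + 32768
= 43827


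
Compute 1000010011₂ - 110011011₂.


Align and subtract column by column (LSB to MSB, borrowing when needed):
  1000010011
- 0110011011
  ----------
  col 0: (1 - 0 borrow-in) - 1 → 1 - 1 = 0, borrow out 0
  col 1: (1 - 0 borrow-in) - 1 → 1 - 1 = 0, borrow out 0
  col 2: (0 - 0 borrow-in) - 0 → 0 - 0 = 0, borrow out 0
  col 3: (0 - 0 borrow-in) - 1 → borrow from next column: (0+2) - 1 = 1, borrow out 1
  col 4: (1 - 1 borrow-in) - 1 → borrow from next column: (0+2) - 1 = 1, borrow out 1
  col 5: (0 - 1 borrow-in) - 0 → borrow from next column: (-1+2) - 0 = 1, borrow out 1
  col 6: (0 - 1 borrow-in) - 0 → borrow from next column: (-1+2) - 0 = 1, borrow out 1
  col 7: (0 - 1 borrow-in) - 1 → borrow from next column: (-1+2) - 1 = 0, borrow out 1
  col 8: (0 - 1 borrow-in) - 1 → borrow from next column: (-1+2) - 1 = 0, borrow out 1
  col 9: (1 - 1 borrow-in) - 0 → 0 - 0 = 0, borrow out 0
Reading bits MSB→LSB: 0001111000
Strip leading zeros: 1111000
= 1111000
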